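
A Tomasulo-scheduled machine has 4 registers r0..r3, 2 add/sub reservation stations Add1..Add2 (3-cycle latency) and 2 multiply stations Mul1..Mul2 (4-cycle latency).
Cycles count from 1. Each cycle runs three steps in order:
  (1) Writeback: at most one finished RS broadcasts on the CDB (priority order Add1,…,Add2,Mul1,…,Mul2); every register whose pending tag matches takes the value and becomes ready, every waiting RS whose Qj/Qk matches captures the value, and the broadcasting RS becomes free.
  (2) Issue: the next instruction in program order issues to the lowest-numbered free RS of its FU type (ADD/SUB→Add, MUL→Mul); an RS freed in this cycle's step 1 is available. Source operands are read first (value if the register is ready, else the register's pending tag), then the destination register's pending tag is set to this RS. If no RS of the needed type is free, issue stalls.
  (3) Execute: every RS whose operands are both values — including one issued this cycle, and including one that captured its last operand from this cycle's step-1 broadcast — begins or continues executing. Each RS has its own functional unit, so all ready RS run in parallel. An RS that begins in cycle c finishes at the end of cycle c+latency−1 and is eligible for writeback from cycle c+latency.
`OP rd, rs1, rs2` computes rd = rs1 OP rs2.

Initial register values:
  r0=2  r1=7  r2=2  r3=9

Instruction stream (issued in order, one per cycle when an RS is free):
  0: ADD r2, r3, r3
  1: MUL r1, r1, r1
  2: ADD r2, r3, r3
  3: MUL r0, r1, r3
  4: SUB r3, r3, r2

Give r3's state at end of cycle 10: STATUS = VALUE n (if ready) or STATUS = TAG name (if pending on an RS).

  c1: issue ADD r2<-Add1  regs: r0:2,r1:7,r2:Add1,r3:9
  c2: issue MUL r1<-Mul1  regs: r0:2,r1:Mul1,r2:Add1,r3:9
  c3: issue ADD r2<-Add2  regs: r0:2,r1:Mul1,r2:Add2,r3:9
  c4: CDB Add1=18; issue MUL r0<-Mul2  regs: r0:Mul2,r1:Mul1,r2:Add2,r3:9
  c5: issue SUB r3<-Add1  regs: r0:Mul2,r1:Mul1,r2:Add2,r3:Add1
  c6: CDB Add2=18  regs: r0:Mul2,r1:Mul1,r2:18,r3:Add1
  c7: CDB Mul1=49  regs: r0:Mul2,r1:49,r2:18,r3:Add1
  c8: -  regs: r0:Mul2,r1:49,r2:18,r3:Add1
  c9: CDB Add1=-9  regs: r0:Mul2,r1:49,r2:18,r3:-9
  c10: -  regs: r0:Mul2,r1:49,r2:18,r3:-9

STATUS = VALUE -9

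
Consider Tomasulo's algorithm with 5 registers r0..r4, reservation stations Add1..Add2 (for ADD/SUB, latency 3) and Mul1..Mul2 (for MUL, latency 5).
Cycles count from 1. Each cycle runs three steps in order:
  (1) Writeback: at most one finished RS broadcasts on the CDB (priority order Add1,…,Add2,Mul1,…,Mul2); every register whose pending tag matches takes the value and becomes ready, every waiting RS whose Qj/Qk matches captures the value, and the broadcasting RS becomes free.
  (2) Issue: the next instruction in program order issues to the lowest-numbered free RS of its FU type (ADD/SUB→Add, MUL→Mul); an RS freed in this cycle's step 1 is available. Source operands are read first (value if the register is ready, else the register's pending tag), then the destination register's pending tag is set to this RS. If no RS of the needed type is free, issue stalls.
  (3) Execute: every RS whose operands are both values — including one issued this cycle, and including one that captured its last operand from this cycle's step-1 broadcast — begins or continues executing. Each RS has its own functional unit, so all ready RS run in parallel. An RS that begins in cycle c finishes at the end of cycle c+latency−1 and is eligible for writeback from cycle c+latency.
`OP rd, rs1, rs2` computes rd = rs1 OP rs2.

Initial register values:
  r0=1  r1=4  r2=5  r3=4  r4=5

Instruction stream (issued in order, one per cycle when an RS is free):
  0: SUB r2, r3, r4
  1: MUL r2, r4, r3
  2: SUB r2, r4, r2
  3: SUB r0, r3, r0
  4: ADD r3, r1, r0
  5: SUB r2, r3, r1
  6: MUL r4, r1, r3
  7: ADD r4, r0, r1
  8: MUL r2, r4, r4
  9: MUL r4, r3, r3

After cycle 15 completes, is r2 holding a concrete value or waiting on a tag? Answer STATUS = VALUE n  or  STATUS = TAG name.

c1: issue SUB r2<-Add1 | r0:1,r1:4,r2:Add1,r3:4,r4:5
c2: issue MUL r2<-Mul1 | r0:1,r1:4,r2:Mul1,r3:4,r4:5
c3: issue SUB r2<-Add2 | r0:1,r1:4,r2:Add2,r3:4,r4:5
c4: CDB Add1=-1; issue SUB r0<-Add1 | r0:Add1,r1:4,r2:Add2,r3:4,r4:5
c5: stall | r0:Add1,r1:4,r2:Add2,r3:4,r4:5
c6: stall | r0:Add1,r1:4,r2:Add2,r3:4,r4:5
c7: CDB Add1=3; issue ADD r3<-Add1 | r0:3,r1:4,r2:Add2,r3:Add1,r4:5
c8: CDB Mul1=20; stall | r0:3,r1:4,r2:Add2,r3:Add1,r4:5
c9: stall | r0:3,r1:4,r2:Add2,r3:Add1,r4:5
c10: CDB Add1=7; issue SUB r2<-Add1 | r0:3,r1:4,r2:Add1,r3:7,r4:5
c11: CDB Add2=-15; issue MUL r4<-Mul1 | r0:3,r1:4,r2:Add1,r3:7,r4:Mul1
c12: issue ADD r4<-Add2 | r0:3,r1:4,r2:Add1,r3:7,r4:Add2
c13: CDB Add1=3; issue MUL r2<-Mul2 | r0:3,r1:4,r2:Mul2,r3:7,r4:Add2
c14: stall | r0:3,r1:4,r2:Mul2,r3:7,r4:Add2
c15: CDB Add2=7; stall | r0:3,r1:4,r2:Mul2,r3:7,r4:7

STATUS = TAG Mul2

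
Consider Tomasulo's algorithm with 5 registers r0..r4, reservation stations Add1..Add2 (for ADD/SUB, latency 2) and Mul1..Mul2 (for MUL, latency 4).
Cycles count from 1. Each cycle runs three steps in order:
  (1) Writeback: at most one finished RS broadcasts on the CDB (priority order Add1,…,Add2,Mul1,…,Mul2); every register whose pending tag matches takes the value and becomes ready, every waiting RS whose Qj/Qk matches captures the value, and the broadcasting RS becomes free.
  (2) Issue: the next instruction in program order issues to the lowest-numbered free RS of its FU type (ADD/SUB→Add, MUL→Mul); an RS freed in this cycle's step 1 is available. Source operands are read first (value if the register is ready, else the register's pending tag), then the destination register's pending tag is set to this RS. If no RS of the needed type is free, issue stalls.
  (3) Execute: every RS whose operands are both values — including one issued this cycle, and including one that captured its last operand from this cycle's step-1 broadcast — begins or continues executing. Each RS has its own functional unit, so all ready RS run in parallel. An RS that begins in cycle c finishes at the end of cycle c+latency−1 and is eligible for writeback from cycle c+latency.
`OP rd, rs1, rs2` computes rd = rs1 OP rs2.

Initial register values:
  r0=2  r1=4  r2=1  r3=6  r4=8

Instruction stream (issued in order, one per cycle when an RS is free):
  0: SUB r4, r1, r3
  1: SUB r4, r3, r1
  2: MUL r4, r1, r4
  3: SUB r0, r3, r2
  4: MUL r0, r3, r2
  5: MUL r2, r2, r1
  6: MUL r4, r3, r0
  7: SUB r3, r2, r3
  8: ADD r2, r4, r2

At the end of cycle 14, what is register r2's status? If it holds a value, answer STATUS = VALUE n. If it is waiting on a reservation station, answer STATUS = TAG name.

STATUS = TAG Add2

  c1: issue SUB r4<-Add1  regs: r0:2,r1:4,r2:1,r3:6,r4:Add1
  c2: issue SUB r4<-Add2  regs: r0:2,r1:4,r2:1,r3:6,r4:Add2
  c3: CDB Add1=-2; issue MUL r4<-Mul1  regs: r0:2,r1:4,r2:1,r3:6,r4:Mul1
  c4: CDB Add2=2; issue SUB r0<-Add1  regs: r0:Add1,r1:4,r2:1,r3:6,r4:Mul1
  c5: issue MUL r0<-Mul2  regs: r0:Mul2,r1:4,r2:1,r3:6,r4:Mul1
  c6: CDB Add1=5; stall  regs: r0:Mul2,r1:4,r2:1,r3:6,r4:Mul1
  c7: stall  regs: r0:Mul2,r1:4,r2:1,r3:6,r4:Mul1
  c8: CDB Mul1=8; issue MUL r2<-Mul1  regs: r0:Mul2,r1:4,r2:Mul1,r3:6,r4:8
  c9: CDB Mul2=6; issue MUL r4<-Mul2  regs: r0:6,r1:4,r2:Mul1,r3:6,r4:Mul2
  c10: issue SUB r3<-Add1  regs: r0:6,r1:4,r2:Mul1,r3:Add1,r4:Mul2
  c11: issue ADD r2<-Add2  regs: r0:6,r1:4,r2:Add2,r3:Add1,r4:Mul2
  c12: CDB Mul1=4  regs: r0:6,r1:4,r2:Add2,r3:Add1,r4:Mul2
  c13: CDB Mul2=36  regs: r0:6,r1:4,r2:Add2,r3:Add1,r4:36
  c14: CDB Add1=-2  regs: r0:6,r1:4,r2:Add2,r3:-2,r4:36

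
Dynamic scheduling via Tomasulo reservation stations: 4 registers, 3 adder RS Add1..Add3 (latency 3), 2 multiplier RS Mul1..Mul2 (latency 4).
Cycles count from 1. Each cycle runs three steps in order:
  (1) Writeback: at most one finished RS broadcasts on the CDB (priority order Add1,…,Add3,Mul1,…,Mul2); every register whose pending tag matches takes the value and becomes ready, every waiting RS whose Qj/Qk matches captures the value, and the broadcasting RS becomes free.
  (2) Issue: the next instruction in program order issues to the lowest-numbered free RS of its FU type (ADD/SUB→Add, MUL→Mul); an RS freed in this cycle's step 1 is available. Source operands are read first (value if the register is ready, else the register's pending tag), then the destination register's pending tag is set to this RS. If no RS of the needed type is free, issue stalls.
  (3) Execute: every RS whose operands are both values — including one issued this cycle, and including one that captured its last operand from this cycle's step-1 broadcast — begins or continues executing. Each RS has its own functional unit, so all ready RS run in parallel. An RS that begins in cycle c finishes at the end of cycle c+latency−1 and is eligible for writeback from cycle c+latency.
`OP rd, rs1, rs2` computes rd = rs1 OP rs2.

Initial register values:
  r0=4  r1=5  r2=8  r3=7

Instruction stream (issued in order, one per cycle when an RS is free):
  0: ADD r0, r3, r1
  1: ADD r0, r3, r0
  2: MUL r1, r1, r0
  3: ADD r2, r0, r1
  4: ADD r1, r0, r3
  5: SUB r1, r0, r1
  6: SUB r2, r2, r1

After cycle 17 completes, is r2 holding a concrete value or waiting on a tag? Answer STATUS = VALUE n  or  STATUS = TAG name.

  c1: issue ADD r0<-Add1  regs: r0:Add1,r1:5,r2:8,r3:7
  c2: issue ADD r0<-Add2  regs: r0:Add2,r1:5,r2:8,r3:7
  c3: issue MUL r1<-Mul1  regs: r0:Add2,r1:Mul1,r2:8,r3:7
  c4: CDB Add1=12; issue ADD r2<-Add1  regs: r0:Add2,r1:Mul1,r2:Add1,r3:7
  c5: issue ADD r1<-Add3  regs: r0:Add2,r1:Add3,r2:Add1,r3:7
  c6: stall  regs: r0:Add2,r1:Add3,r2:Add1,r3:7
  c7: CDB Add2=19; issue SUB r1<-Add2  regs: r0:19,r1:Add2,r2:Add1,r3:7
  c8: stall  regs: r0:19,r1:Add2,r2:Add1,r3:7
  c9: stall  regs: r0:19,r1:Add2,r2:Add1,r3:7
  c10: CDB Add3=26; issue SUB r2<-Add3  regs: r0:19,r1:Add2,r2:Add3,r3:7
  c11: CDB Mul1=95  regs: r0:19,r1:Add2,r2:Add3,r3:7
  c12: -  regs: r0:19,r1:Add2,r2:Add3,r3:7
  c13: CDB Add2=-7  regs: r0:19,r1:-7,r2:Add3,r3:7
  c14: CDB Add1=114  regs: r0:19,r1:-7,r2:Add3,r3:7
  c15: -  regs: r0:19,r1:-7,r2:Add3,r3:7
  c16: -  regs: r0:19,r1:-7,r2:Add3,r3:7
  c17: CDB Add3=121  regs: r0:19,r1:-7,r2:121,r3:7

STATUS = VALUE 121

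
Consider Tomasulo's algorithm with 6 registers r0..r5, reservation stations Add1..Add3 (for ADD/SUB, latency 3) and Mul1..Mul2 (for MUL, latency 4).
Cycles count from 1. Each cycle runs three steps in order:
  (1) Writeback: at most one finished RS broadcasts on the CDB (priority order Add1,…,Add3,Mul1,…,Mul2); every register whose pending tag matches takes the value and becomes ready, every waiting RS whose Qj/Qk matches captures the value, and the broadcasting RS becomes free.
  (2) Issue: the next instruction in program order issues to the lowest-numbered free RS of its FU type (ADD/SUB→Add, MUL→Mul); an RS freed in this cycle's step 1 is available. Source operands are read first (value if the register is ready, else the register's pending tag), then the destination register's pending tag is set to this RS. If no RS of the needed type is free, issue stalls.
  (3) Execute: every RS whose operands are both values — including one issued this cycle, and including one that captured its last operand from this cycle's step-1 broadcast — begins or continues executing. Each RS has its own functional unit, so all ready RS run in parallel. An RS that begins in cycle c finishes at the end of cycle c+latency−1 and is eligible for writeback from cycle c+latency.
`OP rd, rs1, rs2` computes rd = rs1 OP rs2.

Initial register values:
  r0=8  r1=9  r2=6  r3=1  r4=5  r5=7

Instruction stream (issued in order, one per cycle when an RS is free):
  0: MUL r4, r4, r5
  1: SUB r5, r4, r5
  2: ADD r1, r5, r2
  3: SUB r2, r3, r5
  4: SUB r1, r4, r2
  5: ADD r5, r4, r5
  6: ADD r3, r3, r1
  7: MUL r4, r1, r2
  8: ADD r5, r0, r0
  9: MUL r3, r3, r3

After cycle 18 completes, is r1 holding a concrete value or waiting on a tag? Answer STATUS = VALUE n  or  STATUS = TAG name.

STATUS = VALUE 62

c1: issue MUL r4<-Mul1 | r0:8,r1:9,r2:6,r3:1,r4:Mul1,r5:7
c2: issue SUB r5<-Add1 | r0:8,r1:9,r2:6,r3:1,r4:Mul1,r5:Add1
c3: issue ADD r1<-Add2 | r0:8,r1:Add2,r2:6,r3:1,r4:Mul1,r5:Add1
c4: issue SUB r2<-Add3 | r0:8,r1:Add2,r2:Add3,r3:1,r4:Mul1,r5:Add1
c5: CDB Mul1=35; stall | r0:8,r1:Add2,r2:Add3,r3:1,r4:35,r5:Add1
c6: stall | r0:8,r1:Add2,r2:Add3,r3:1,r4:35,r5:Add1
c7: stall | r0:8,r1:Add2,r2:Add3,r3:1,r4:35,r5:Add1
c8: CDB Add1=28; issue SUB r1<-Add1 | r0:8,r1:Add1,r2:Add3,r3:1,r4:35,r5:28
c9: stall | r0:8,r1:Add1,r2:Add3,r3:1,r4:35,r5:28
c10: stall | r0:8,r1:Add1,r2:Add3,r3:1,r4:35,r5:28
c11: CDB Add2=34; issue ADD r5<-Add2 | r0:8,r1:Add1,r2:Add3,r3:1,r4:35,r5:Add2
c12: CDB Add3=-27; issue ADD r3<-Add3 | r0:8,r1:Add1,r2:-27,r3:Add3,r4:35,r5:Add2
c13: issue MUL r4<-Mul1 | r0:8,r1:Add1,r2:-27,r3:Add3,r4:Mul1,r5:Add2
c14: CDB Add2=63; issue ADD r5<-Add2 | r0:8,r1:Add1,r2:-27,r3:Add3,r4:Mul1,r5:Add2
c15: CDB Add1=62; issue MUL r3<-Mul2 | r0:8,r1:62,r2:-27,r3:Mul2,r4:Mul1,r5:Add2
c16: - | r0:8,r1:62,r2:-27,r3:Mul2,r4:Mul1,r5:Add2
c17: CDB Add2=16 | r0:8,r1:62,r2:-27,r3:Mul2,r4:Mul1,r5:16
c18: CDB Add3=63 | r0:8,r1:62,r2:-27,r3:Mul2,r4:Mul1,r5:16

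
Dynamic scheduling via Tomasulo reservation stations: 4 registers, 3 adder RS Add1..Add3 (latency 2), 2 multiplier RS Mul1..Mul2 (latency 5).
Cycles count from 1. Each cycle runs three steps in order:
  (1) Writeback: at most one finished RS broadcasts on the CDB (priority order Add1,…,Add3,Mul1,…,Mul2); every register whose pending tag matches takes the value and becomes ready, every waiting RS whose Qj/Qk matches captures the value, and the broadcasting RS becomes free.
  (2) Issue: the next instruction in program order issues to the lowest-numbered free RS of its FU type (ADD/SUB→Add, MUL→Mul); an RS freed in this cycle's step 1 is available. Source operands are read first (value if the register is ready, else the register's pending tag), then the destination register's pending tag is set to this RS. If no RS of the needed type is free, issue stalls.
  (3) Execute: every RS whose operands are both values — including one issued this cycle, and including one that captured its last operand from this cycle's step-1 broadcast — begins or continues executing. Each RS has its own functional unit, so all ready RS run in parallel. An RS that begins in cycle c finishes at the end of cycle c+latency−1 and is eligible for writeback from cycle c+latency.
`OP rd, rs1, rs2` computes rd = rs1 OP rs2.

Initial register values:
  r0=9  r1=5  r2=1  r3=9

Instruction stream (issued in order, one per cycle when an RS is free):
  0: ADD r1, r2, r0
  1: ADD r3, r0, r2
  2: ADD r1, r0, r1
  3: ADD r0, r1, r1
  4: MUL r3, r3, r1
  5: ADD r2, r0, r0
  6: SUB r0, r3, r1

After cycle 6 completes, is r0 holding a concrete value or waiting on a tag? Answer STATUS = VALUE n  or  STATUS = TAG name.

STATUS = TAG Add2

cycle 1: issue ADD r1<-Add1 // r0:9,r1:Add1,r2:1,r3:9
cycle 2: issue ADD r3<-Add2 // r0:9,r1:Add1,r2:1,r3:Add2
cycle 3: CDB Add1=10; issue ADD r1<-Add1 // r0:9,r1:Add1,r2:1,r3:Add2
cycle 4: CDB Add2=10; issue ADD r0<-Add2 // r0:Add2,r1:Add1,r2:1,r3:10
cycle 5: CDB Add1=19; issue MUL r3<-Mul1 // r0:Add2,r1:19,r2:1,r3:Mul1
cycle 6: issue ADD r2<-Add1 // r0:Add2,r1:19,r2:Add1,r3:Mul1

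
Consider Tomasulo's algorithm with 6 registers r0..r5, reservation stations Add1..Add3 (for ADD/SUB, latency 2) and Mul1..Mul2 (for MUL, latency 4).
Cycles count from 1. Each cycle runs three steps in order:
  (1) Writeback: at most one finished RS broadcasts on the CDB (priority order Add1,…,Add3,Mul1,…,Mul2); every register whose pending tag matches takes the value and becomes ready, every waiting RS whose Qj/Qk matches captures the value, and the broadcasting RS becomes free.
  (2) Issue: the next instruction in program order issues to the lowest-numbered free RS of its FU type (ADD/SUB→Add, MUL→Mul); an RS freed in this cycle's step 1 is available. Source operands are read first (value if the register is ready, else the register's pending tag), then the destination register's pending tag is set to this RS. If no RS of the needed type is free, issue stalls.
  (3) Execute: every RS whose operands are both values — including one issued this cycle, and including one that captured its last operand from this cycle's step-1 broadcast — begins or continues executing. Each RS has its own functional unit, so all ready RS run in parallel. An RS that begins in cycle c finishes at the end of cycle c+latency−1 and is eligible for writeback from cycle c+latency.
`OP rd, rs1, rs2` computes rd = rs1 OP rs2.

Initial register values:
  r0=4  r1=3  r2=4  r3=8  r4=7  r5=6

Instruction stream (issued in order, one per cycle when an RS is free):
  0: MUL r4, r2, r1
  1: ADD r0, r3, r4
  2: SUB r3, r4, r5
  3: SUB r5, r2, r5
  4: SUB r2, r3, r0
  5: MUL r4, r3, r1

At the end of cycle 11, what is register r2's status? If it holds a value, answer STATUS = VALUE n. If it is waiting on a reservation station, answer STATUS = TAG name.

STATUS = VALUE -14

c1: issue MUL r4<-Mul1 | r0:4,r1:3,r2:4,r3:8,r4:Mul1,r5:6
c2: issue ADD r0<-Add1 | r0:Add1,r1:3,r2:4,r3:8,r4:Mul1,r5:6
c3: issue SUB r3<-Add2 | r0:Add1,r1:3,r2:4,r3:Add2,r4:Mul1,r5:6
c4: issue SUB r5<-Add3 | r0:Add1,r1:3,r2:4,r3:Add2,r4:Mul1,r5:Add3
c5: CDB Mul1=12; stall | r0:Add1,r1:3,r2:4,r3:Add2,r4:12,r5:Add3
c6: CDB Add3=-2; issue SUB r2<-Add3 | r0:Add1,r1:3,r2:Add3,r3:Add2,r4:12,r5:-2
c7: CDB Add1=20; issue MUL r4<-Mul1 | r0:20,r1:3,r2:Add3,r3:Add2,r4:Mul1,r5:-2
c8: CDB Add2=6 | r0:20,r1:3,r2:Add3,r3:6,r4:Mul1,r5:-2
c9: - | r0:20,r1:3,r2:Add3,r3:6,r4:Mul1,r5:-2
c10: CDB Add3=-14 | r0:20,r1:3,r2:-14,r3:6,r4:Mul1,r5:-2
c11: - | r0:20,r1:3,r2:-14,r3:6,r4:Mul1,r5:-2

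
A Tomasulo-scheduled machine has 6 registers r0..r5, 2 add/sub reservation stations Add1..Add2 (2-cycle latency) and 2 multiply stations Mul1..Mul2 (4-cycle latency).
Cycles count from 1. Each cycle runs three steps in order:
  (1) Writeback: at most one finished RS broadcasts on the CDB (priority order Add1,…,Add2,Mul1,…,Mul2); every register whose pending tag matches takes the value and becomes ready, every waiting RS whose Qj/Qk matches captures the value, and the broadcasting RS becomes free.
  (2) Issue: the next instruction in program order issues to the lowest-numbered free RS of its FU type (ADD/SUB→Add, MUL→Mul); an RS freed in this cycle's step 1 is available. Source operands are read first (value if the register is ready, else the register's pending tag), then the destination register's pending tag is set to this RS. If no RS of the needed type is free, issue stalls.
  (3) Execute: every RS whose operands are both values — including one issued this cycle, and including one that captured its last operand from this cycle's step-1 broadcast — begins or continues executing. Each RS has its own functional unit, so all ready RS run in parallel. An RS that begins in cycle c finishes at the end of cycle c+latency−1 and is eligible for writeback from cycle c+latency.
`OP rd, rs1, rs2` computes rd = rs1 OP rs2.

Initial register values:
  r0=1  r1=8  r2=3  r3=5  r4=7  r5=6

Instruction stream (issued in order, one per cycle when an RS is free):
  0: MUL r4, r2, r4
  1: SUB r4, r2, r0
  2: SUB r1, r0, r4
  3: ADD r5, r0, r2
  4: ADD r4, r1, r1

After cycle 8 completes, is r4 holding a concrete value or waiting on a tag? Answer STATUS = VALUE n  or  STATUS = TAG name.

  c1: issue MUL r4<-Mul1  regs: r0:1,r1:8,r2:3,r3:5,r4:Mul1,r5:6
  c2: issue SUB r4<-Add1  regs: r0:1,r1:8,r2:3,r3:5,r4:Add1,r5:6
  c3: issue SUB r1<-Add2  regs: r0:1,r1:Add2,r2:3,r3:5,r4:Add1,r5:6
  c4: CDB Add1=2; issue ADD r5<-Add1  regs: r0:1,r1:Add2,r2:3,r3:5,r4:2,r5:Add1
  c5: CDB Mul1=21; stall  regs: r0:1,r1:Add2,r2:3,r3:5,r4:2,r5:Add1
  c6: CDB Add1=4; issue ADD r4<-Add1  regs: r0:1,r1:Add2,r2:3,r3:5,r4:Add1,r5:4
  c7: CDB Add2=-1  regs: r0:1,r1:-1,r2:3,r3:5,r4:Add1,r5:4
  c8: -  regs: r0:1,r1:-1,r2:3,r3:5,r4:Add1,r5:4

STATUS = TAG Add1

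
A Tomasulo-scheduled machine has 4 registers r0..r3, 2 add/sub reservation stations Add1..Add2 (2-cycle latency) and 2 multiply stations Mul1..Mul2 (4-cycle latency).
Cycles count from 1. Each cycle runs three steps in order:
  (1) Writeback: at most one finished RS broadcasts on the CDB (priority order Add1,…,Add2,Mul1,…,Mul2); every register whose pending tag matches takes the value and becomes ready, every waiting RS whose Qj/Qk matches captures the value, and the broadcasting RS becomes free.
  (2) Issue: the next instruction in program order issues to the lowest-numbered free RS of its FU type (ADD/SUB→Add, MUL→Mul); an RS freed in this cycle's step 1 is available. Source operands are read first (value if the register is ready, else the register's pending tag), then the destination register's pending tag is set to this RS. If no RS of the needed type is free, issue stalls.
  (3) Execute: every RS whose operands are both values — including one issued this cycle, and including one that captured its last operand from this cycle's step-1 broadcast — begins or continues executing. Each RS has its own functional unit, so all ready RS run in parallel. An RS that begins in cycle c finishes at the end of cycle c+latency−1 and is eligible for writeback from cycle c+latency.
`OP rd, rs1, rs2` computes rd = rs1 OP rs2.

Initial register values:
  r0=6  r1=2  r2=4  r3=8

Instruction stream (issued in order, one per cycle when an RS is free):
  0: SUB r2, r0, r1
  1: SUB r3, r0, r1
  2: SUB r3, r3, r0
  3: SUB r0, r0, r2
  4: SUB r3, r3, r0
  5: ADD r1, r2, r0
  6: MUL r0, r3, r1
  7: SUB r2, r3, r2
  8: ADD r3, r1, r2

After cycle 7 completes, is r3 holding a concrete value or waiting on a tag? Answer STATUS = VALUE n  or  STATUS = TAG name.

  c1: issue SUB r2<-Add1  regs: r0:6,r1:2,r2:Add1,r3:8
  c2: issue SUB r3<-Add2  regs: r0:6,r1:2,r2:Add1,r3:Add2
  c3: CDB Add1=4; issue SUB r3<-Add1  regs: r0:6,r1:2,r2:4,r3:Add1
  c4: CDB Add2=4; issue SUB r0<-Add2  regs: r0:Add2,r1:2,r2:4,r3:Add1
  c5: stall  regs: r0:Add2,r1:2,r2:4,r3:Add1
  c6: CDB Add1=-2; issue SUB r3<-Add1  regs: r0:Add2,r1:2,r2:4,r3:Add1
  c7: CDB Add2=2; issue ADD r1<-Add2  regs: r0:2,r1:Add2,r2:4,r3:Add1

STATUS = TAG Add1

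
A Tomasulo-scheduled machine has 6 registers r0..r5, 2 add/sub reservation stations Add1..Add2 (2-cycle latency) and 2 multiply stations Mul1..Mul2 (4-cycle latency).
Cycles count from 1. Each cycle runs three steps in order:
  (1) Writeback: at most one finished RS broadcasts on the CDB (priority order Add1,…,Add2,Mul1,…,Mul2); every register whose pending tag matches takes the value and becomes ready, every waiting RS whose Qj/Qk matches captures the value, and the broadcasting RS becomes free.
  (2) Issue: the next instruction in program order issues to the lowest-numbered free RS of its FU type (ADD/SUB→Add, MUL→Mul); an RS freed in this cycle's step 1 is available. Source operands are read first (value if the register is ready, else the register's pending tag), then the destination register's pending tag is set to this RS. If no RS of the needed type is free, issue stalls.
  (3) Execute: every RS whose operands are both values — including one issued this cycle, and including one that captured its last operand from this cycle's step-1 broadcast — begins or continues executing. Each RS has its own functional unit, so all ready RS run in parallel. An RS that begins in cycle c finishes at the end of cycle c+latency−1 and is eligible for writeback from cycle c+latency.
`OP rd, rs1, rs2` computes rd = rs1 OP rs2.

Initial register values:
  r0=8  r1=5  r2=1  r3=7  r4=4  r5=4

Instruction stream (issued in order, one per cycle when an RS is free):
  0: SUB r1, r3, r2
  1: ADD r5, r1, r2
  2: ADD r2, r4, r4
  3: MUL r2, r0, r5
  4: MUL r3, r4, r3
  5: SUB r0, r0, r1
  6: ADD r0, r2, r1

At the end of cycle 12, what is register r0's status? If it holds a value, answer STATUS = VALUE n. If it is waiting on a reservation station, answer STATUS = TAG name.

  c1: issue SUB r1<-Add1  regs: r0:8,r1:Add1,r2:1,r3:7,r4:4,r5:4
  c2: issue ADD r5<-Add2  regs: r0:8,r1:Add1,r2:1,r3:7,r4:4,r5:Add2
  c3: CDB Add1=6; issue ADD r2<-Add1  regs: r0:8,r1:6,r2:Add1,r3:7,r4:4,r5:Add2
  c4: issue MUL r2<-Mul1  regs: r0:8,r1:6,r2:Mul1,r3:7,r4:4,r5:Add2
  c5: CDB Add1=8; issue MUL r3<-Mul2  regs: r0:8,r1:6,r2:Mul1,r3:Mul2,r4:4,r5:Add2
  c6: CDB Add2=7; issue SUB r0<-Add1  regs: r0:Add1,r1:6,r2:Mul1,r3:Mul2,r4:4,r5:7
  c7: issue ADD r0<-Add2  regs: r0:Add2,r1:6,r2:Mul1,r3:Mul2,r4:4,r5:7
  c8: CDB Add1=2  regs: r0:Add2,r1:6,r2:Mul1,r3:Mul2,r4:4,r5:7
  c9: CDB Mul2=28  regs: r0:Add2,r1:6,r2:Mul1,r3:28,r4:4,r5:7
  c10: CDB Mul1=56  regs: r0:Add2,r1:6,r2:56,r3:28,r4:4,r5:7
  c11: -  regs: r0:Add2,r1:6,r2:56,r3:28,r4:4,r5:7
  c12: CDB Add2=62  regs: r0:62,r1:6,r2:56,r3:28,r4:4,r5:7

STATUS = VALUE 62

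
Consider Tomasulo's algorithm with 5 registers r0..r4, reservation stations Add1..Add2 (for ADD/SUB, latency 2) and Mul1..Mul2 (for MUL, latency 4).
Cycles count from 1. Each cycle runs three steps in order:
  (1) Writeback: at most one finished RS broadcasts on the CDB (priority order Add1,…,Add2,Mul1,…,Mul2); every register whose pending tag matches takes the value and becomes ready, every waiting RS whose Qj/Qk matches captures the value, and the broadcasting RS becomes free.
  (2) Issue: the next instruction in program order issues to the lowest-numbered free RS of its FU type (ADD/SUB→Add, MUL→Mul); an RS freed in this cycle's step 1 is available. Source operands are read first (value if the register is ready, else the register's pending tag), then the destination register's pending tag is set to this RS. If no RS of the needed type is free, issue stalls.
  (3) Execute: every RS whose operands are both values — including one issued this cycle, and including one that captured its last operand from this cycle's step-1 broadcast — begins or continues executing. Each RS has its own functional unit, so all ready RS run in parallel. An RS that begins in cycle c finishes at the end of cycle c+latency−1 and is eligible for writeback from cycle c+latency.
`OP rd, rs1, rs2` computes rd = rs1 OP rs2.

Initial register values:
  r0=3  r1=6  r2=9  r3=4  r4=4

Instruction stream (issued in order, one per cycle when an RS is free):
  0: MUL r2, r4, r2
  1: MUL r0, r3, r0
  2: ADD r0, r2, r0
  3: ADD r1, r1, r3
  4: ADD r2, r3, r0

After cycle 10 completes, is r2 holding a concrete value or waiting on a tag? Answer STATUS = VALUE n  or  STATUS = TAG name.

STATUS = TAG Add2

  c1: issue MUL r2<-Mul1  regs: r0:3,r1:6,r2:Mul1,r3:4,r4:4
  c2: issue MUL r0<-Mul2  regs: r0:Mul2,r1:6,r2:Mul1,r3:4,r4:4
  c3: issue ADD r0<-Add1  regs: r0:Add1,r1:6,r2:Mul1,r3:4,r4:4
  c4: issue ADD r1<-Add2  regs: r0:Add1,r1:Add2,r2:Mul1,r3:4,r4:4
  c5: CDB Mul1=36; stall  regs: r0:Add1,r1:Add2,r2:36,r3:4,r4:4
  c6: CDB Add2=10; issue ADD r2<-Add2  regs: r0:Add1,r1:10,r2:Add2,r3:4,r4:4
  c7: CDB Mul2=12  regs: r0:Add1,r1:10,r2:Add2,r3:4,r4:4
  c8: -  regs: r0:Add1,r1:10,r2:Add2,r3:4,r4:4
  c9: CDB Add1=48  regs: r0:48,r1:10,r2:Add2,r3:4,r4:4
  c10: -  regs: r0:48,r1:10,r2:Add2,r3:4,r4:4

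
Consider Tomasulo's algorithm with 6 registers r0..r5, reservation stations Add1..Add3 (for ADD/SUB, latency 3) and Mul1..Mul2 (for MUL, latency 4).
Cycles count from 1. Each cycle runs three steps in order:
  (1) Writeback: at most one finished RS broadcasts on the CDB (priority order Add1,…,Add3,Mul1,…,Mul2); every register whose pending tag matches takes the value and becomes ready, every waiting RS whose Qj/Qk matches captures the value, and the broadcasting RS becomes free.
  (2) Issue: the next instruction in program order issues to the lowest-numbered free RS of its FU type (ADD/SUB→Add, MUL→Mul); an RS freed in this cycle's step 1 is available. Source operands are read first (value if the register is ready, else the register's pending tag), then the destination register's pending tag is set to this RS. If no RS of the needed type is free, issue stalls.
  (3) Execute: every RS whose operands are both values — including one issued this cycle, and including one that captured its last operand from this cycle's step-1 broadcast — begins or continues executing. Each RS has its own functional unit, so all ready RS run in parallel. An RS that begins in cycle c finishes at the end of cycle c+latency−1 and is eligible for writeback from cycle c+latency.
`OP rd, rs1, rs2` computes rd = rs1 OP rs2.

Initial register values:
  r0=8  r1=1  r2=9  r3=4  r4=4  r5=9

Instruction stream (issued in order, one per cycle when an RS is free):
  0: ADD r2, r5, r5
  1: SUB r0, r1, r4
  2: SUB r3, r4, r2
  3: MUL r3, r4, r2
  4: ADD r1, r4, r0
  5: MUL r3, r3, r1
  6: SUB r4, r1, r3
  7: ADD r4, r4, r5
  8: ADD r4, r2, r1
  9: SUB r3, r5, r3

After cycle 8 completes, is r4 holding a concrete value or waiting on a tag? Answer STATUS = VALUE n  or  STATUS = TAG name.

c1: issue ADD r2<-Add1 | r0:8,r1:1,r2:Add1,r3:4,r4:4,r5:9
c2: issue SUB r0<-Add2 | r0:Add2,r1:1,r2:Add1,r3:4,r4:4,r5:9
c3: issue SUB r3<-Add3 | r0:Add2,r1:1,r2:Add1,r3:Add3,r4:4,r5:9
c4: CDB Add1=18; issue MUL r3<-Mul1 | r0:Add2,r1:1,r2:18,r3:Mul1,r4:4,r5:9
c5: CDB Add2=-3; issue ADD r1<-Add1 | r0:-3,r1:Add1,r2:18,r3:Mul1,r4:4,r5:9
c6: issue MUL r3<-Mul2 | r0:-3,r1:Add1,r2:18,r3:Mul2,r4:4,r5:9
c7: CDB Add3=-14; issue SUB r4<-Add2 | r0:-3,r1:Add1,r2:18,r3:Mul2,r4:Add2,r5:9
c8: CDB Add1=1; issue ADD r4<-Add1 | r0:-3,r1:1,r2:18,r3:Mul2,r4:Add1,r5:9

STATUS = TAG Add1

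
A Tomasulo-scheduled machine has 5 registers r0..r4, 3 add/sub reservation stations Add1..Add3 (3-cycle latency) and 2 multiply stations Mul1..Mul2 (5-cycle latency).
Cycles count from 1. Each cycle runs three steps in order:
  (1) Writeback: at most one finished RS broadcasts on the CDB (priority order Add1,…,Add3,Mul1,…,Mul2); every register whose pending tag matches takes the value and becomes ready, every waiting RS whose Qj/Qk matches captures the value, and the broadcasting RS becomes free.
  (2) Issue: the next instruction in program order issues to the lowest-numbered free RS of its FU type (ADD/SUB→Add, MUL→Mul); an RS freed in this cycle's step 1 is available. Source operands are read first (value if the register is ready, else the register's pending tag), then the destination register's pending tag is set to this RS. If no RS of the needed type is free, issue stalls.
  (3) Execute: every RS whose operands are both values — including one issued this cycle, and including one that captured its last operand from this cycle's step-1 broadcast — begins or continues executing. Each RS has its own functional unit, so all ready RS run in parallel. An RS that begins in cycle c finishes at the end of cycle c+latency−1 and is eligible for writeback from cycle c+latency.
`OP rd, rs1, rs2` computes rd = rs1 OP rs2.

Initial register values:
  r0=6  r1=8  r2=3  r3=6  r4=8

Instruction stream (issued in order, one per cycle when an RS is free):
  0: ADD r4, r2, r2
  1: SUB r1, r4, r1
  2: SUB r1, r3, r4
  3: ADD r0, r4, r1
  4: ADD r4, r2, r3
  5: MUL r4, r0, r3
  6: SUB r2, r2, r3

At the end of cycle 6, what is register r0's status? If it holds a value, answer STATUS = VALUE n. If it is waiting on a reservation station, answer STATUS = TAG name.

c1: issue ADD r4<-Add1 | r0:6,r1:8,r2:3,r3:6,r4:Add1
c2: issue SUB r1<-Add2 | r0:6,r1:Add2,r2:3,r3:6,r4:Add1
c3: issue SUB r1<-Add3 | r0:6,r1:Add3,r2:3,r3:6,r4:Add1
c4: CDB Add1=6; issue ADD r0<-Add1 | r0:Add1,r1:Add3,r2:3,r3:6,r4:6
c5: stall | r0:Add1,r1:Add3,r2:3,r3:6,r4:6
c6: stall | r0:Add1,r1:Add3,r2:3,r3:6,r4:6

STATUS = TAG Add1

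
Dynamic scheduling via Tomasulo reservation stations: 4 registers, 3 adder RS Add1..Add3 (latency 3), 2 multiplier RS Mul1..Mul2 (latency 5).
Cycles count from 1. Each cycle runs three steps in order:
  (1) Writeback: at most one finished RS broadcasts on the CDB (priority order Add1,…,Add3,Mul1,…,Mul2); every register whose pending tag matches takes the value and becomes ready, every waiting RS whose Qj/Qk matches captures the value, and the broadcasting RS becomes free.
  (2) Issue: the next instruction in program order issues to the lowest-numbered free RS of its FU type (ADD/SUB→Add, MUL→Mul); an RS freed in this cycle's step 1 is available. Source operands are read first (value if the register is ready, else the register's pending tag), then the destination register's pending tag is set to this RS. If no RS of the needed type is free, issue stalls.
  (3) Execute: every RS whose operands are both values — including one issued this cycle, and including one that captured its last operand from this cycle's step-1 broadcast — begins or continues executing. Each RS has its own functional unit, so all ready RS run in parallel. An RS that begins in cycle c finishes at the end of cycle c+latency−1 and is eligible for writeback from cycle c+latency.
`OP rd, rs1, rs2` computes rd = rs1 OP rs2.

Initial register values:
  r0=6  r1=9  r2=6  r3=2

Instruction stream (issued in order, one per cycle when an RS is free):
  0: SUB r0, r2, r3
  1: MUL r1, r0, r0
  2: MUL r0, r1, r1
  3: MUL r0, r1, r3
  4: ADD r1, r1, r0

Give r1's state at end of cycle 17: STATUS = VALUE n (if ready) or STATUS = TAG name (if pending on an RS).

c1: issue SUB r0<-Add1 | r0:Add1,r1:9,r2:6,r3:2
c2: issue MUL r1<-Mul1 | r0:Add1,r1:Mul1,r2:6,r3:2
c3: issue MUL r0<-Mul2 | r0:Mul2,r1:Mul1,r2:6,r3:2
c4: CDB Add1=4; stall | r0:Mul2,r1:Mul1,r2:6,r3:2
c5: stall | r0:Mul2,r1:Mul1,r2:6,r3:2
c6: stall | r0:Mul2,r1:Mul1,r2:6,r3:2
c7: stall | r0:Mul2,r1:Mul1,r2:6,r3:2
c8: stall | r0:Mul2,r1:Mul1,r2:6,r3:2
c9: CDB Mul1=16; issue MUL r0<-Mul1 | r0:Mul1,r1:16,r2:6,r3:2
c10: issue ADD r1<-Add1 | r0:Mul1,r1:Add1,r2:6,r3:2
c11: - | r0:Mul1,r1:Add1,r2:6,r3:2
c12: - | r0:Mul1,r1:Add1,r2:6,r3:2
c13: - | r0:Mul1,r1:Add1,r2:6,r3:2
c14: CDB Mul1=32 | r0:32,r1:Add1,r2:6,r3:2
c15: CDB Mul2=256 | r0:32,r1:Add1,r2:6,r3:2
c16: - | r0:32,r1:Add1,r2:6,r3:2
c17: CDB Add1=48 | r0:32,r1:48,r2:6,r3:2

STATUS = VALUE 48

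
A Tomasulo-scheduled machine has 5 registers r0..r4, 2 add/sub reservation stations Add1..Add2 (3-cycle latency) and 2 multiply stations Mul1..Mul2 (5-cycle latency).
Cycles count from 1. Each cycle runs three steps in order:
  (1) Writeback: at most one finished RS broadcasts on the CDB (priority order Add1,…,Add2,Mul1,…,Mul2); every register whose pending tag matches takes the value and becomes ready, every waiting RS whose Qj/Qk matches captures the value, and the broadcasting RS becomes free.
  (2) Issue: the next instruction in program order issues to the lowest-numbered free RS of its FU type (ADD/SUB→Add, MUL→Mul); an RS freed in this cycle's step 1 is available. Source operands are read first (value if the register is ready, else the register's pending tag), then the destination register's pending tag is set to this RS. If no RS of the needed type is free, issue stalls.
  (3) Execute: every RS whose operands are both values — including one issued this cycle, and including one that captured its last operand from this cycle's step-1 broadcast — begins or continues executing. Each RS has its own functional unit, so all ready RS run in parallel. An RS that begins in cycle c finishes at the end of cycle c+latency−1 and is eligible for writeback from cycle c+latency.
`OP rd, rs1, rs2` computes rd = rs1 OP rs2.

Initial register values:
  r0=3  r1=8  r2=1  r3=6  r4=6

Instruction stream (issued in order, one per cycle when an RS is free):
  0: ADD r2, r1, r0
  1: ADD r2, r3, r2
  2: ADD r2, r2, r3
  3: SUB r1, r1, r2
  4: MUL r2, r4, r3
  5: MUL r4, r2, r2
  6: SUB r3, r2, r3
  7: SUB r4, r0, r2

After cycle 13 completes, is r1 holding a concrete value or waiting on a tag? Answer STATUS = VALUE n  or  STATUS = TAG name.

cycle 1: issue ADD r2<-Add1 // r0:3,r1:8,r2:Add1,r3:6,r4:6
cycle 2: issue ADD r2<-Add2 // r0:3,r1:8,r2:Add2,r3:6,r4:6
cycle 3: stall // r0:3,r1:8,r2:Add2,r3:6,r4:6
cycle 4: CDB Add1=11; issue ADD r2<-Add1 // r0:3,r1:8,r2:Add1,r3:6,r4:6
cycle 5: stall // r0:3,r1:8,r2:Add1,r3:6,r4:6
cycle 6: stall // r0:3,r1:8,r2:Add1,r3:6,r4:6
cycle 7: CDB Add2=17; issue SUB r1<-Add2 // r0:3,r1:Add2,r2:Add1,r3:6,r4:6
cycle 8: issue MUL r2<-Mul1 // r0:3,r1:Add2,r2:Mul1,r3:6,r4:6
cycle 9: issue MUL r4<-Mul2 // r0:3,r1:Add2,r2:Mul1,r3:6,r4:Mul2
cycle 10: CDB Add1=23; issue SUB r3<-Add1 // r0:3,r1:Add2,r2:Mul1,r3:Add1,r4:Mul2
cycle 11: stall // r0:3,r1:Add2,r2:Mul1,r3:Add1,r4:Mul2
cycle 12: stall // r0:3,r1:Add2,r2:Mul1,r3:Add1,r4:Mul2
cycle 13: CDB Add2=-15; issue SUB r4<-Add2 // r0:3,r1:-15,r2:Mul1,r3:Add1,r4:Add2

STATUS = VALUE -15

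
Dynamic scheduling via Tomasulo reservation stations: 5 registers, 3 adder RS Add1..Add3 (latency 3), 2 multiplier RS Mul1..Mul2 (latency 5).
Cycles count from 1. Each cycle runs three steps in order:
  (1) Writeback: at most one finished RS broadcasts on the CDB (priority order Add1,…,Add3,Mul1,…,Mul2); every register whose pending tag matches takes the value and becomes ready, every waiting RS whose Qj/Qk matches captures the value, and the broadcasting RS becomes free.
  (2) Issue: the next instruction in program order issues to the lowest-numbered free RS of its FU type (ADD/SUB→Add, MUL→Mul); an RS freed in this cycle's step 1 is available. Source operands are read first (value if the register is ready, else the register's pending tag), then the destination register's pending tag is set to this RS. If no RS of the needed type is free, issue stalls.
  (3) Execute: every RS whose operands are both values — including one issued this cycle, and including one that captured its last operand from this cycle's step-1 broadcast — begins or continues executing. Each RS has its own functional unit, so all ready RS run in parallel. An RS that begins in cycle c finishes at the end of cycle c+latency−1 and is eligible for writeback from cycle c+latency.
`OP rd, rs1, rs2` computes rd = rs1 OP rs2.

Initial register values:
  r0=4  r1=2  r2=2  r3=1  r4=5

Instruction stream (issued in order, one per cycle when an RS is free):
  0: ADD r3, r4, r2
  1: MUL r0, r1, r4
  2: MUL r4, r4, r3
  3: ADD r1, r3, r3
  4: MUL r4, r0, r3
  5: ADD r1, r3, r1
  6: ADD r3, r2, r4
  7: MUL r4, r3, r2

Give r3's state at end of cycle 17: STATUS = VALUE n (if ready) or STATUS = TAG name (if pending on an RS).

STATUS = VALUE 72

c1: issue ADD r3<-Add1 | r0:4,r1:2,r2:2,r3:Add1,r4:5
c2: issue MUL r0<-Mul1 | r0:Mul1,r1:2,r2:2,r3:Add1,r4:5
c3: issue MUL r4<-Mul2 | r0:Mul1,r1:2,r2:2,r3:Add1,r4:Mul2
c4: CDB Add1=7; issue ADD r1<-Add1 | r0:Mul1,r1:Add1,r2:2,r3:7,r4:Mul2
c5: stall | r0:Mul1,r1:Add1,r2:2,r3:7,r4:Mul2
c6: stall | r0:Mul1,r1:Add1,r2:2,r3:7,r4:Mul2
c7: CDB Add1=14; stall | r0:Mul1,r1:14,r2:2,r3:7,r4:Mul2
c8: CDB Mul1=10; issue MUL r4<-Mul1 | r0:10,r1:14,r2:2,r3:7,r4:Mul1
c9: CDB Mul2=35; issue ADD r1<-Add1 | r0:10,r1:Add1,r2:2,r3:7,r4:Mul1
c10: issue ADD r3<-Add2 | r0:10,r1:Add1,r2:2,r3:Add2,r4:Mul1
c11: issue MUL r4<-Mul2 | r0:10,r1:Add1,r2:2,r3:Add2,r4:Mul2
c12: CDB Add1=21 | r0:10,r1:21,r2:2,r3:Add2,r4:Mul2
c13: CDB Mul1=70 | r0:10,r1:21,r2:2,r3:Add2,r4:Mul2
c14: - | r0:10,r1:21,r2:2,r3:Add2,r4:Mul2
c15: - | r0:10,r1:21,r2:2,r3:Add2,r4:Mul2
c16: CDB Add2=72 | r0:10,r1:21,r2:2,r3:72,r4:Mul2
c17: - | r0:10,r1:21,r2:2,r3:72,r4:Mul2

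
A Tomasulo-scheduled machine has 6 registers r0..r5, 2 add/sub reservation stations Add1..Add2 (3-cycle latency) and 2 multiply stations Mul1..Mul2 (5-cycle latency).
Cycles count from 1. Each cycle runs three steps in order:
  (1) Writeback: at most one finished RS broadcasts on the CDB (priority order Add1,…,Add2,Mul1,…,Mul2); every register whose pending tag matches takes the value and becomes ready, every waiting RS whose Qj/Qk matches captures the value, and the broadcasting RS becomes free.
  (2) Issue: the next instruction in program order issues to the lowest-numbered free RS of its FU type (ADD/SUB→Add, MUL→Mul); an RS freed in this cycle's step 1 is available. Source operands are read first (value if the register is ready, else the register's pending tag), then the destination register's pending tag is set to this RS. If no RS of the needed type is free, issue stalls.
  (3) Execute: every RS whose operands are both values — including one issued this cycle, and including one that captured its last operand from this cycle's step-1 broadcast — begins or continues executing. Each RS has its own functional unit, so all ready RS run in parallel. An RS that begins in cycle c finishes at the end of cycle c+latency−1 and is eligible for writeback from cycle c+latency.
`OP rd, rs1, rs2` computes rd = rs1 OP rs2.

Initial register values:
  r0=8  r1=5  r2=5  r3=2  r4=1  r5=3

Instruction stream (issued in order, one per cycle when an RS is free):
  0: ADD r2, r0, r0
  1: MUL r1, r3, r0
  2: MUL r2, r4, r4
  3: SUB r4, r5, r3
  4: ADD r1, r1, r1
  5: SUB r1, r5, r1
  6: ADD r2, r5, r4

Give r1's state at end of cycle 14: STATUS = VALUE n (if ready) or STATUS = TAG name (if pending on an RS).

cycle 1: issue ADD r2<-Add1 // r0:8,r1:5,r2:Add1,r3:2,r4:1,r5:3
cycle 2: issue MUL r1<-Mul1 // r0:8,r1:Mul1,r2:Add1,r3:2,r4:1,r5:3
cycle 3: issue MUL r2<-Mul2 // r0:8,r1:Mul1,r2:Mul2,r3:2,r4:1,r5:3
cycle 4: CDB Add1=16; issue SUB r4<-Add1 // r0:8,r1:Mul1,r2:Mul2,r3:2,r4:Add1,r5:3
cycle 5: issue ADD r1<-Add2 // r0:8,r1:Add2,r2:Mul2,r3:2,r4:Add1,r5:3
cycle 6: stall // r0:8,r1:Add2,r2:Mul2,r3:2,r4:Add1,r5:3
cycle 7: CDB Add1=1; issue SUB r1<-Add1 // r0:8,r1:Add1,r2:Mul2,r3:2,r4:1,r5:3
cycle 8: CDB Mul1=16; stall // r0:8,r1:Add1,r2:Mul2,r3:2,r4:1,r5:3
cycle 9: CDB Mul2=1; stall // r0:8,r1:Add1,r2:1,r3:2,r4:1,r5:3
cycle 10: stall // r0:8,r1:Add1,r2:1,r3:2,r4:1,r5:3
cycle 11: CDB Add2=32; issue ADD r2<-Add2 // r0:8,r1:Add1,r2:Add2,r3:2,r4:1,r5:3
cycle 12: - // r0:8,r1:Add1,r2:Add2,r3:2,r4:1,r5:3
cycle 13: - // r0:8,r1:Add1,r2:Add2,r3:2,r4:1,r5:3
cycle 14: CDB Add1=-29 // r0:8,r1:-29,r2:Add2,r3:2,r4:1,r5:3

STATUS = VALUE -29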